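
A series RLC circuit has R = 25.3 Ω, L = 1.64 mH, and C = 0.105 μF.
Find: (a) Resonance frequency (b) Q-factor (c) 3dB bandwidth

Step 1 — Resonance: ω₀ = 1/√(LC) = 1/√(0.00164·1.05e-07) = 7.62e+04 rad/s.
Step 2 — f₀ = ω₀/(2π) = 1.213e+04 Hz.
Step 3 — Series Q: Q = ω₀L/R = 7.62e+04·0.00164/25.3 = 4.94.
Step 4 — Bandwidth: Δω = ω₀/Q = 1.543e+04 rad/s; BW = Δω/(2π) = 2455 Hz.

(a) f₀ = 1.213e+04 Hz  (b) Q = 4.94  (c) BW = 2455 Hz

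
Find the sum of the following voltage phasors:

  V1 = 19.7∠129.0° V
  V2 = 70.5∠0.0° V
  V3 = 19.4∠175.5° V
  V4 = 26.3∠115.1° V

Step 1 — Convert each phasor to rectangular form:
  V1 = 19.7·(cos(129.0°) + j·sin(129.0°)) = -12.4 + j15.31 V
  V2 = 70.5·(cos(0.0°) + j·sin(0.0°)) = 70.5 V
  V3 = 19.4·(cos(175.5°) + j·sin(175.5°)) = -19.34 + j1.522 V
  V4 = 26.3·(cos(115.1°) + j·sin(115.1°)) = -11.16 + j23.82 V
Step 2 — Sum components: V_total = 27.61 + j40.65 V.
Step 3 — Convert to polar: |V_total| = 49.14 V, ∠V_total = 55.8°.

V_total = 49.14∠55.8° V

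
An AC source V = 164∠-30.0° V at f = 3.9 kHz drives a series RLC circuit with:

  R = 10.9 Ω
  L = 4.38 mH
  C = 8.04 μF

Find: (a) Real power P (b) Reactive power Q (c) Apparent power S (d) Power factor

Step 1 — Angular frequency: ω = 2π·f = 2π·3900 = 2.45e+04 rad/s.
Step 2 — Component impedances:
  R: Z = R = 10.9 Ω
  L: Z = jωL = j·2.45e+04·0.00438 = 0 + j107.3 Ω
  C: Z = 1/(jωC) = -j/(ω·C) = 0 - j5.076 Ω
Step 3 — Series combination: Z_total = R + L + C = 10.9 + j102.3 Ω = 102.8∠83.9° Ω.
Step 4 — Source phasor: V = 164∠-30.0° V = 142 - j82 V.
Step 5 — Current: I = V / Z = -0.6465 - j1.458 A = 1.595∠-113.9° A.
Step 6 — Complex power: S = V·I* = 27.72 + j260.1 VA.
Step 7 — Real power: P = Re(S) = 27.72 W.
Step 8 — Reactive power: Q = Im(S) = 260.1 VAR.
Step 9 — Apparent power: |S| = 261.6 VA.
Step 10 — Power factor: PF = P/|S| = 0.106 (lagging).

(a) P = 27.72 W  (b) Q = 260.1 VAR  (c) S = 261.6 VA  (d) PF = 0.106 (lagging)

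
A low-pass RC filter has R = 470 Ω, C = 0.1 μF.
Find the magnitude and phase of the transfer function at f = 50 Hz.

Step 1 — Angular frequency: ω = 2π·50 = 314.2 rad/s.
Step 2 — Transfer function: H(jω) = 1/(1 + jωRC).
Step 3 — Denominator: 1 + jωRC = 1 + j·314.2·470·1e-07 = 1 + j0.01477.
Step 4 — H = 0.9998 - j0.01476.
Step 5 — Magnitude: |H| = 0.9999 (-0.0 dB); phase: φ = -0.8°.

|H| = 0.9999 (-0.0 dB), φ = -0.8°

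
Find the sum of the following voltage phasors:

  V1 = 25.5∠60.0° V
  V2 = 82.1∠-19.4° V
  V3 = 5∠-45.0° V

Step 1 — Convert each phasor to rectangular form:
  V1 = 25.5·(cos(60.0°) + j·sin(60.0°)) = 12.75 + j22.08 V
  V2 = 82.1·(cos(-19.4°) + j·sin(-19.4°)) = 77.44 - j27.27 V
  V3 = 5·(cos(-45.0°) + j·sin(-45.0°)) = 3.536 - j3.536 V
Step 2 — Sum components: V_total = 93.72 - j8.722 V.
Step 3 — Convert to polar: |V_total| = 94.13 V, ∠V_total = -5.3°.

V_total = 94.13∠-5.3° V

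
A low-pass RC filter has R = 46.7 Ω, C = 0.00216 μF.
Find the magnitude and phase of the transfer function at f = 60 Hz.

Step 1 — Angular frequency: ω = 2π·60 = 377 rad/s.
Step 2 — Transfer function: H(jω) = 1/(1 + jωRC).
Step 3 — Denominator: 1 + jωRC = 1 + j·377·46.7·2.16e-09 = 1 + j3.803e-05.
Step 4 — H = 1 - j3.803e-05.
Step 5 — Magnitude: |H| = 1 (-0.0 dB); phase: φ = -0.0°.

|H| = 1 (-0.0 dB), φ = -0.0°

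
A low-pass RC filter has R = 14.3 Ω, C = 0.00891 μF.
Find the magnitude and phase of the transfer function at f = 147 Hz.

Step 1 — Angular frequency: ω = 2π·147 = 923.6 rad/s.
Step 2 — Transfer function: H(jω) = 1/(1 + jωRC).
Step 3 — Denominator: 1 + jωRC = 1 + j·923.6·14.3·8.91e-09 = 1 + j0.0001177.
Step 4 — H = 1 - j0.0001177.
Step 5 — Magnitude: |H| = 1 (-0.0 dB); phase: φ = -0.0°.

|H| = 1 (-0.0 dB), φ = -0.0°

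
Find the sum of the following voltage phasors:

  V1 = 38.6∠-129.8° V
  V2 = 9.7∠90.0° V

Step 1 — Convert each phasor to rectangular form:
  V1 = 38.6·(cos(-129.8°) + j·sin(-129.8°)) = -24.71 - j29.66 V
  V2 = 9.7·(cos(90.0°) + j·sin(90.0°)) = 0 + j9.7 V
Step 2 — Sum components: V_total = -24.71 - j19.96 V.
Step 3 — Convert to polar: |V_total| = 31.76 V, ∠V_total = -141.1°.

V_total = 31.76∠-141.1° V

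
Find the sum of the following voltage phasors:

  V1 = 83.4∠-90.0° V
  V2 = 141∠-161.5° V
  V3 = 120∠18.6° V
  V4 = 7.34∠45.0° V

Step 1 — Convert each phasor to rectangular form:
  V1 = 83.4·(cos(-90.0°) + j·sin(-90.0°)) = 0 - j83.4 V
  V2 = 141·(cos(-161.5°) + j·sin(-161.5°)) = -133.7 - j44.74 V
  V3 = 120·(cos(18.6°) + j·sin(18.6°)) = 113.7 + j38.28 V
  V4 = 7.34·(cos(45.0°) + j·sin(45.0°)) = 5.19 + j5.19 V
Step 2 — Sum components: V_total = -14.79 - j84.67 V.
Step 3 — Convert to polar: |V_total| = 85.96 V, ∠V_total = -99.9°.

V_total = 85.96∠-99.9° V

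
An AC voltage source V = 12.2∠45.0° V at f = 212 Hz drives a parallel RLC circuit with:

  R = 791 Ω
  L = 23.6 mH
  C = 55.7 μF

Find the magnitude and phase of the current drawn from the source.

Step 1 — Angular frequency: ω = 2π·f = 2π·212 = 1332 rad/s.
Step 2 — Component impedances:
  R: Z = R = 791 Ω
  L: Z = jωL = j·1332·0.0236 = 0 + j31.44 Ω
  C: Z = 1/(jωC) = -j/(ω·C) = 0 - j13.48 Ω
Step 3 — Parallel combination: 1/Z_total = 1/R + 1/L + 1/C; Z_total = 0.7031 - j23.57 Ω = 23.58∠-88.3° Ω.
Step 4 — Source phasor: V = 12.2∠45.0° V = 8.627 + j8.627 V.
Step 5 — Ohm's law: I = V / Z_total = (8.627 + j8.627) / (0.7031 - j23.57) = -0.3547 + j0.3765 A.
Step 6 — Convert to polar: |I| = 0.5173 A, ∠I = 133.3°.

I = 0.5173∠133.3° A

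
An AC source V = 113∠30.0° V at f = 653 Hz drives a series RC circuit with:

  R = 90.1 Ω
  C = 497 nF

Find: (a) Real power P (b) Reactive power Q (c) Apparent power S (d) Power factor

Step 1 — Angular frequency: ω = 2π·f = 2π·653 = 4103 rad/s.
Step 2 — Component impedances:
  R: Z = R = 90.1 Ω
  C: Z = 1/(jωC) = -j/(ω·C) = 0 - j490.4 Ω
Step 3 — Series combination: Z_total = R + C = 90.1 - j490.4 Ω = 498.6∠-79.6° Ω.
Step 4 — Source phasor: V = 113∠30.0° V = 97.86 + j56.5 V.
Step 5 — Current: I = V / Z = -0.07598 + j0.2135 A = 0.2266∠109.6° A.
Step 6 — Complex power: S = V·I* = 4.628 - j25.19 VA.
Step 7 — Real power: P = Re(S) = 4.628 W.
Step 8 — Reactive power: Q = Im(S) = -25.19 VAR.
Step 9 — Apparent power: |S| = 25.61 VA.
Step 10 — Power factor: PF = P/|S| = 0.1807 (leading).

(a) P = 4.628 W  (b) Q = -25.19 VAR  (c) S = 25.61 VA  (d) PF = 0.1807 (leading)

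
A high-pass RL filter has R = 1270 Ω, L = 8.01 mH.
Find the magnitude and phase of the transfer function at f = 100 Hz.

Step 1 — Angular frequency: ω = 2π·100 = 628.3 rad/s.
Step 2 — Transfer function: H(jω) = jωL/(R + jωL).
Step 3 — Numerator jωL = j·5.033; denominator R + jωL = 1270 + j5.033.
Step 4 — H = 1.57e-05 + j0.003963.
Step 5 — Magnitude: |H| = 0.003963 (-48.0 dB); phase: φ = 89.8°.

|H| = 0.003963 (-48.0 dB), φ = 89.8°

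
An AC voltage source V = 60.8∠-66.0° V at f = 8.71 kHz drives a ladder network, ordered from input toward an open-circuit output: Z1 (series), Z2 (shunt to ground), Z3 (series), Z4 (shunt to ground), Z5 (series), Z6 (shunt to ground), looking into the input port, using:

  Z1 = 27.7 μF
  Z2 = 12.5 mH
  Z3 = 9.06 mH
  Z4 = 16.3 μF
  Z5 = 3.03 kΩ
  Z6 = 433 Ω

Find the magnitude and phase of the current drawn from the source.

Step 1 — Angular frequency: ω = 2π·f = 2π·8710 = 5.473e+04 rad/s.
Step 2 — Component impedances:
  Z1: Z = 1/(jωC) = -j/(ω·C) = 0 - j0.6597 Ω
  Z2: Z = jωL = j·5.473e+04·0.0125 = 0 + j684.1 Ω
  Z3: Z = jωL = j·5.473e+04·0.00906 = 0 + j495.8 Ω
  Z4: Z = 1/(jωC) = -j/(ω·C) = 0 - j1.121 Ω
  Z5: Z = R = 3030 Ω
  Z6: Z = R = 433 Ω
Step 3 — Ladder network (open output): work backward from the far end, alternating series and parallel combinations. Z_in = 0.0001222 + j286.4 Ω = 286.4∠90.0° Ω.
Step 4 — Source phasor: V = 60.8∠-66.0° V = 24.73 - j55.54 V.
Step 5 — Ohm's law: I = V / Z_total = (24.73 - j55.54) / (0.0001222 + j286.4) = -0.1939 - j0.08634 A.
Step 6 — Convert to polar: |I| = 0.2123 A, ∠I = -156.0°.

I = 0.2123∠-156.0° A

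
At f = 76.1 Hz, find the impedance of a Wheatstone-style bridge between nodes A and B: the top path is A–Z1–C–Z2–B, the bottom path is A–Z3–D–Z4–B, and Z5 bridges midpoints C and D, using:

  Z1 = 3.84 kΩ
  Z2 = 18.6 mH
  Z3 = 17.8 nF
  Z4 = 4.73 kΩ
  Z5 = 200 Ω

Step 1 — Angular frequency: ω = 2π·f = 2π·76.1 = 478.2 rad/s.
Step 2 — Component impedances:
  Z1: Z = R = 3840 Ω
  Z2: Z = jωL = j·478.2·0.0186 = 0 + j8.894 Ω
  Z3: Z = 1/(jωC) = -j/(ω·C) = 0 - j1.175e+05 Ω
  Z4: Z = R = 4730 Ω
  Z5: Z = R = 200 Ω
Step 3 — Bridge requires nodal analysis (the Z5 bridge couples midpoints C and D, so the two paths cannot be reduced to a simple series/parallel combination). Setting node B to ground and injecting 1 A at node A, the 3-node admittance system at A, C, D solves to V_A = Z_AB = 3836 - j116.5 Ω = 3838∠-1.7° Ω.

Z = 3836 - j116.5 Ω = 3838∠-1.7° Ω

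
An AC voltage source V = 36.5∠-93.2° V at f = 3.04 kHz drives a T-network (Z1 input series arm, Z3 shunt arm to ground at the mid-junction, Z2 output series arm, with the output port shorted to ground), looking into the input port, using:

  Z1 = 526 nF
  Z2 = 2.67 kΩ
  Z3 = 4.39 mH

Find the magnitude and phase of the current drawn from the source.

Step 1 — Angular frequency: ω = 2π·f = 2π·3040 = 1.91e+04 rad/s.
Step 2 — Component impedances:
  Z1: Z = 1/(jωC) = -j/(ω·C) = 0 - j99.53 Ω
  Z2: Z = R = 2670 Ω
  Z3: Z = jωL = j·1.91e+04·0.00439 = 0 + j83.85 Ω
Step 3 — With the output port shorted to ground, the output series arm Z2 runs from the junction to ground; the shunt arm Z3 also runs from the junction to ground. They appear in parallel: Z3 || Z2 = 2.631 + j83.77 Ω.
Step 4 — Series with input arm Z1: Z_in = Z1 + (Z3 || Z2) = 2.631 - j15.76 Ω = 15.98∠-80.5° Ω.
Step 5 — Source phasor: V = 36.5∠-93.2° V = -2.037 - j36.44 V.
Step 6 — Ohm's law: I = V / Z_total = (-2.037 - j36.44) / (2.631 - j15.76) = 2.229 - j0.5013 A.
Step 7 — Convert to polar: |I| = 2.284 A, ∠I = -12.7°.

I = 2.284∠-12.7° A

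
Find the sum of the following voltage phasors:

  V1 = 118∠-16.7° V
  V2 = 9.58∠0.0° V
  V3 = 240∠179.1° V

Step 1 — Convert each phasor to rectangular form:
  V1 = 118·(cos(-16.7°) + j·sin(-16.7°)) = 113 - j33.91 V
  V2 = 9.58·(cos(0.0°) + j·sin(0.0°)) = 9.58 V
  V3 = 240·(cos(179.1°) + j·sin(179.1°)) = -240 + j3.77 V
Step 2 — Sum components: V_total = -117.4 - j30.14 V.
Step 3 — Convert to polar: |V_total| = 121.2 V, ∠V_total = -165.6°.

V_total = 121.2∠-165.6° V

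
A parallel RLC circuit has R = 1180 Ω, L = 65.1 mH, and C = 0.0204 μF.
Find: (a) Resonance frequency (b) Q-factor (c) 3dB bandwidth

Step 1 — Resonance: ω₀ = 1/√(LC) = 1/√(0.0651·2.04e-08) = 2.744e+04 rad/s.
Step 2 — f₀ = ω₀/(2π) = 4367 Hz.
Step 3 — Parallel Q: Q = R/(ω₀L) = 1180/(2.744e+04·0.0651) = 0.6606.
Step 4 — Bandwidth: Δω = ω₀/Q = 4.154e+04 rad/s; BW = Δω/(2π) = 6612 Hz.

(a) f₀ = 4367 Hz  (b) Q = 0.6606  (c) BW = 6612 Hz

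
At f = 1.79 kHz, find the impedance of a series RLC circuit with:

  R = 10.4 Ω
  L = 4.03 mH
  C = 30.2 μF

Step 1 — Angular frequency: ω = 2π·f = 2π·1790 = 1.125e+04 rad/s.
Step 2 — Component impedances:
  R: Z = R = 10.4 Ω
  L: Z = jωL = j·1.125e+04·0.00403 = 0 + j45.33 Ω
  C: Z = 1/(jωC) = -j/(ω·C) = 0 - j2.944 Ω
Step 3 — Series combination: Z_total = R + L + C = 10.4 + j42.38 Ω = 43.64∠76.2° Ω.

Z = 10.4 + j42.38 Ω = 43.64∠76.2° Ω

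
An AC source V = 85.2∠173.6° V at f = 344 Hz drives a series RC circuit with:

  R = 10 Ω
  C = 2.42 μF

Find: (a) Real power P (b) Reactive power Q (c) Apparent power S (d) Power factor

Step 1 — Angular frequency: ω = 2π·f = 2π·344 = 2161 rad/s.
Step 2 — Component impedances:
  R: Z = R = 10 Ω
  C: Z = 1/(jωC) = -j/(ω·C) = 0 - j191.2 Ω
Step 3 — Series combination: Z_total = R + C = 10 - j191.2 Ω = 191.4∠-87.0° Ω.
Step 4 — Source phasor: V = 85.2∠173.6° V = -84.67 + j9.497 V.
Step 5 — Current: I = V / Z = -0.07264 - j0.4391 A = 0.445∠-99.4° A.
Step 6 — Complex power: S = V·I* = 1.981 - j37.87 VA.
Step 7 — Real power: P = Re(S) = 1.981 W.
Step 8 — Reactive power: Q = Im(S) = -37.87 VAR.
Step 9 — Apparent power: |S| = 37.92 VA.
Step 10 — Power factor: PF = P/|S| = 0.05223 (leading).

(a) P = 1.981 W  (b) Q = -37.87 VAR  (c) S = 37.92 VA  (d) PF = 0.05223 (leading)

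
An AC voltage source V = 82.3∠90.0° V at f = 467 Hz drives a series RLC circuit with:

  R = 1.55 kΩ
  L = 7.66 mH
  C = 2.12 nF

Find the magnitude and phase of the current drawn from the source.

Step 1 — Angular frequency: ω = 2π·f = 2π·467 = 2934 rad/s.
Step 2 — Component impedances:
  R: Z = R = 1550 Ω
  L: Z = jωL = j·2934·0.00766 = 0 + j22.48 Ω
  C: Z = 1/(jωC) = -j/(ω·C) = 0 - j1.608e+05 Ω
Step 3 — Series combination: Z_total = R + L + C = 1550 - j1.607e+05 Ω = 1.607e+05∠-89.4° Ω.
Step 4 — Source phasor: V = 82.3∠90.0° V = 0 + j82.3 V.
Step 5 — Ohm's law: I = V / Z_total = (0 + j82.3) / (1550 - j1.607e+05) = -0.000512 + j4.937e-06 A.
Step 6 — Convert to polar: |I| = 0.000512 A, ∠I = 179.4°.

I = 0.000512∠179.4° A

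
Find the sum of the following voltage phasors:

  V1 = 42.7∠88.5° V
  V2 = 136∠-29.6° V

Step 1 — Convert each phasor to rectangular form:
  V1 = 42.7·(cos(88.5°) + j·sin(88.5°)) = 1.118 + j42.69 V
  V2 = 136·(cos(-29.6°) + j·sin(-29.6°)) = 118.3 - j67.18 V
Step 2 — Sum components: V_total = 119.4 - j24.49 V.
Step 3 — Convert to polar: |V_total| = 121.9 V, ∠V_total = -11.6°.

V_total = 121.9∠-11.6° V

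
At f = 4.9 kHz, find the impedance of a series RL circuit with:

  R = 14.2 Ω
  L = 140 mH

Step 1 — Angular frequency: ω = 2π·f = 2π·4900 = 3.079e+04 rad/s.
Step 2 — Component impedances:
  R: Z = R = 14.2 Ω
  L: Z = jωL = j·3.079e+04·0.14 = 0 + j4310 Ω
Step 3 — Series combination: Z_total = R + L = 14.2 + j4310 Ω = 4310∠89.8° Ω.

Z = 14.2 + j4310 Ω = 4310∠89.8° Ω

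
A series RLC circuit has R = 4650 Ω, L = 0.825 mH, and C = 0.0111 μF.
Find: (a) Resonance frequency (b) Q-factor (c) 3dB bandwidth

Step 1 — Resonance condition Im(Z)=0 gives ω₀ = 1/√(LC).
Step 2 — ω₀ = 1/√(0.000825·1.11e-08) = 3.305e+05 rad/s.
Step 3 — f₀ = ω₀/(2π) = 5.259e+04 Hz.
Step 4 — Series Q: Q = ω₀L/R = 3.305e+05·0.000825/4650 = 0.05863.
Step 5 — 3dB bandwidth: Δω = ω₀/Q = 5.636e+06 rad/s; BW = Δω/(2π) = 8.971e+05 Hz.

(a) f₀ = 5.259e+04 Hz  (b) Q = 0.05863  (c) BW = 8.971e+05 Hz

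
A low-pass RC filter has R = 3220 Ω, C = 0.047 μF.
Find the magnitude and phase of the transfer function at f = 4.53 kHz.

Step 1 — Angular frequency: ω = 2π·4530 = 2.846e+04 rad/s.
Step 2 — Transfer function: H(jω) = 1/(1 + jωRC).
Step 3 — Denominator: 1 + jωRC = 1 + j·2.846e+04·3220·4.7e-08 = 1 + j4.308.
Step 4 — H = 0.05114 - j0.2203.
Step 5 — Magnitude: |H| = 0.2261 (-12.9 dB); phase: φ = -76.9°.

|H| = 0.2261 (-12.9 dB), φ = -76.9°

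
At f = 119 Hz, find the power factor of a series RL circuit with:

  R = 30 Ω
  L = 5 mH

Step 1 — Angular frequency: ω = 2π·f = 2π·119 = 747.7 rad/s.
Step 2 — Component impedances:
  R: Z = R = 30 Ω
  L: Z = jωL = j·747.7·0.005 = 0 + j3.738 Ω
Step 3 — Series combination: Z_total = R + L = 30 + j3.738 Ω = 30.23∠7.1° Ω.
Step 4 — Power factor: PF = cos(φ) = Re(Z)/|Z| = 30/30.232 = 0.9923.
Step 5 — Type: Im(Z) = 3.738 ⇒ lagging (phase φ = 7.1°).

PF = 0.9923 (lagging, φ = 7.1°)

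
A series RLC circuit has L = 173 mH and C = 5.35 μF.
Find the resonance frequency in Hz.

Step 1 — Resonance condition Im(Z)=0 gives ω₀ = 1/√(LC).
Step 2 — ω₀ = 1/√(0.173·5.35e-06) = 1039 rad/s.
Step 3 — f₀ = ω₀/(2π) = 165.4 Hz.

f₀ = 165.4 Hz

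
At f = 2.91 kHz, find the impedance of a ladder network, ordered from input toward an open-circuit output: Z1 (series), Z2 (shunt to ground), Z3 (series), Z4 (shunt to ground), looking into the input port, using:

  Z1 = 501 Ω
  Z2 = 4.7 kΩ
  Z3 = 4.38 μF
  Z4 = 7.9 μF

Step 1 — Angular frequency: ω = 2π·f = 2π·2910 = 1.828e+04 rad/s.
Step 2 — Component impedances:
  Z1: Z = R = 501 Ω
  Z2: Z = R = 4700 Ω
  Z3: Z = 1/(jωC) = -j/(ω·C) = 0 - j12.49 Ω
  Z4: Z = 1/(jωC) = -j/(ω·C) = 0 - j6.923 Ω
Step 3 — Ladder network (open output): work backward from the far end, alternating series and parallel combinations. Z_in = 501.1 - j19.41 Ω = 501.5∠-2.2° Ω.

Z = 501.1 - j19.41 Ω = 501.5∠-2.2° Ω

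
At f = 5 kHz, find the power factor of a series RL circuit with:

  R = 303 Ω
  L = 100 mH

Step 1 — Angular frequency: ω = 2π·f = 2π·5000 = 3.142e+04 rad/s.
Step 2 — Component impedances:
  R: Z = R = 303 Ω
  L: Z = jωL = j·3.142e+04·0.1 = 0 + j3142 Ω
Step 3 — Series combination: Z_total = R + L = 303 + j3142 Ω = 3156∠84.5° Ω.
Step 4 — Power factor: PF = cos(φ) = Re(Z)/|Z| = 303/3156.2 = 0.096.
Step 5 — Type: Im(Z) = 3142 ⇒ lagging (phase φ = 84.5°).

PF = 0.096 (lagging, φ = 84.5°)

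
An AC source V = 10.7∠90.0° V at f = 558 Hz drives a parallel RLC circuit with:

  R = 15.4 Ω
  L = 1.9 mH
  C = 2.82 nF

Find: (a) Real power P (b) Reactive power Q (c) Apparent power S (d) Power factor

Step 1 — Angular frequency: ω = 2π·f = 2π·558 = 3506 rad/s.
Step 2 — Component impedances:
  R: Z = R = 15.4 Ω
  L: Z = jωL = j·3506·0.0019 = 0 + j6.661 Ω
  C: Z = 1/(jωC) = -j/(ω·C) = 0 - j1.011e+05 Ω
Step 3 — Parallel combination: 1/Z_total = 1/R + 1/L + 1/C; Z_total = 2.428 + j5.612 Ω = 6.114∠66.6° Ω.
Step 4 — Source phasor: V = 10.7∠90.0° V = 0 + j10.7 V.
Step 5 — Current: I = V / Z = 1.606 + j0.6948 A = 1.75∠23.4° A.
Step 6 — Complex power: S = V·I* = 7.434 + j17.19 VA.
Step 7 — Real power: P = Re(S) = 7.434 W.
Step 8 — Reactive power: Q = Im(S) = 17.19 VAR.
Step 9 — Apparent power: |S| = 18.72 VA.
Step 10 — Power factor: PF = P/|S| = 0.397 (lagging).

(a) P = 7.434 W  (b) Q = 17.19 VAR  (c) S = 18.72 VA  (d) PF = 0.397 (lagging)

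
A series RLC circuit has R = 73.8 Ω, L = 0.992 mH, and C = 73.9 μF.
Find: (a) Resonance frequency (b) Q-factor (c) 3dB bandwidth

Step 1 — Resonance: ω₀ = 1/√(LC) = 1/√(0.000992·7.39e-05) = 3693 rad/s.
Step 2 — f₀ = ω₀/(2π) = 587.8 Hz.
Step 3 — Series Q: Q = ω₀L/R = 3693·0.000992/73.8 = 0.04965.
Step 4 — Bandwidth: Δω = ω₀/Q = 7.44e+04 rad/s; BW = Δω/(2π) = 1.184e+04 Hz.

(a) f₀ = 587.8 Hz  (b) Q = 0.04965  (c) BW = 1.184e+04 Hz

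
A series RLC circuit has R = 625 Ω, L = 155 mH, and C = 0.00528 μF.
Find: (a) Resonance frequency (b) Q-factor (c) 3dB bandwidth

Step 1 — Resonance: ω₀ = 1/√(LC) = 1/√(0.155·5.28e-09) = 3.496e+04 rad/s.
Step 2 — f₀ = ω₀/(2π) = 5563 Hz.
Step 3 — Series Q: Q = ω₀L/R = 3.496e+04·0.155/625 = 8.669.
Step 4 — Bandwidth: Δω = ω₀/Q = 4032 rad/s; BW = Δω/(2π) = 641.8 Hz.

(a) f₀ = 5563 Hz  (b) Q = 8.669  (c) BW = 641.8 Hz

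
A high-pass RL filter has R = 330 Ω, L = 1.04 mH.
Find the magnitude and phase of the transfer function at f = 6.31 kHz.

Step 1 — Angular frequency: ω = 2π·6310 = 3.965e+04 rad/s.
Step 2 — Transfer function: H(jω) = jωL/(R + jωL).
Step 3 — Numerator jωL = j·41.23; denominator R + jωL = 330 + j41.23.
Step 4 — H = 0.01537 + j0.123.
Step 5 — Magnitude: |H| = 0.124 (-18.1 dB); phase: φ = 82.9°.

|H| = 0.124 (-18.1 dB), φ = 82.9°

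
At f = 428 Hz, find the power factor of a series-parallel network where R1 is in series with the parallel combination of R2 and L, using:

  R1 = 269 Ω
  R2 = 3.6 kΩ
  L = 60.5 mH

Step 1 — Angular frequency: ω = 2π·f = 2π·428 = 2689 rad/s.
Step 2 — Component impedances:
  R1: Z = R = 269 Ω
  R2: Z = R = 3600 Ω
  L: Z = jωL = j·2689·0.0605 = 0 + j162.7 Ω
Step 3 — Parallel branch: R2 || L = 1/(1/R2 + 1/L) = 7.338 + j162.4 Ω.
Step 4 — Series with R1: Z_total = R1 + (R2 || L) = 276.3 + j162.4 Ω = 320.5∠30.4° Ω.
Step 5 — Power factor: PF = cos(φ) = Re(Z)/|Z| = 276.34/320.51 = 0.8622.
Step 6 — Type: Im(Z) = 162.4 ⇒ lagging (phase φ = 30.4°).

PF = 0.8622 (lagging, φ = 30.4°)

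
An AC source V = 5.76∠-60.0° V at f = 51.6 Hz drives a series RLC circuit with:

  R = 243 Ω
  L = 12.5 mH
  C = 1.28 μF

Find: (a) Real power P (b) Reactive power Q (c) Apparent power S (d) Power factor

Step 1 — Angular frequency: ω = 2π·f = 2π·51.6 = 324.2 rad/s.
Step 2 — Component impedances:
  R: Z = R = 243 Ω
  L: Z = jωL = j·324.2·0.0125 = 0 + j4.053 Ω
  C: Z = 1/(jωC) = -j/(ω·C) = 0 - j2410 Ω
Step 3 — Series combination: Z_total = R + L + C = 243 - j2406 Ω = 2418∠-84.2° Ω.
Step 4 — Source phasor: V = 5.76∠-60.0° V = 2.88 - j4.988 V.
Step 5 — Current: I = V / Z = 0.002172 + j0.0009778 A = 0.002382∠24.2° A.
Step 6 — Complex power: S = V·I* = 0.001379 - j0.01365 VA.
Step 7 — Real power: P = Re(S) = 0.001379 W.
Step 8 — Reactive power: Q = Im(S) = -0.01365 VAR.
Step 9 — Apparent power: |S| = 0.01372 VA.
Step 10 — Power factor: PF = P/|S| = 0.1005 (leading).

(a) P = 0.001379 W  (b) Q = -0.01365 VAR  (c) S = 0.01372 VA  (d) PF = 0.1005 (leading)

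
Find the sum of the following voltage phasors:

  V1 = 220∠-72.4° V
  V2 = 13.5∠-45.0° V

Step 1 — Convert each phasor to rectangular form:
  V1 = 220·(cos(-72.4°) + j·sin(-72.4°)) = 66.52 - j209.7 V
  V2 = 13.5·(cos(-45.0°) + j·sin(-45.0°)) = 9.546 - j9.546 V
Step 2 — Sum components: V_total = 76.07 - j219.2 V.
Step 3 — Convert to polar: |V_total| = 232.1 V, ∠V_total = -70.9°.

V_total = 232.1∠-70.9° V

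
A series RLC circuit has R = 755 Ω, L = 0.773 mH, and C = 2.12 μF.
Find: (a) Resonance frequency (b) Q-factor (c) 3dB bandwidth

Step 1 — Resonance: ω₀ = 1/√(LC) = 1/√(0.000773·2.12e-06) = 2.47e+04 rad/s.
Step 2 — f₀ = ω₀/(2π) = 3932 Hz.
Step 3 — Series Q: Q = ω₀L/R = 2.47e+04·0.000773/755 = 0.02529.
Step 4 — Bandwidth: Δω = ω₀/Q = 9.767e+05 rad/s; BW = Δω/(2π) = 1.554e+05 Hz.

(a) f₀ = 3932 Hz  (b) Q = 0.02529  (c) BW = 1.554e+05 Hz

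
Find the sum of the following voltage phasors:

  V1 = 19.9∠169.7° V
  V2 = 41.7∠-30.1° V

Step 1 — Convert each phasor to rectangular form:
  V1 = 19.9·(cos(169.7°) + j·sin(169.7°)) = -19.58 + j3.558 V
  V2 = 41.7·(cos(-30.1°) + j·sin(-30.1°)) = 36.08 - j20.91 V
Step 2 — Sum components: V_total = 16.5 - j17.35 V.
Step 3 — Convert to polar: |V_total| = 23.94 V, ∠V_total = -46.5°.

V_total = 23.94∠-46.5° V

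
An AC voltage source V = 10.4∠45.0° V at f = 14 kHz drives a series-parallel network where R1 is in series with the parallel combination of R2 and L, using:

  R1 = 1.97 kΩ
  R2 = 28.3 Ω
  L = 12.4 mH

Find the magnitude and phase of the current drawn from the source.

Step 1 — Angular frequency: ω = 2π·f = 2π·1.4e+04 = 8.796e+04 rad/s.
Step 2 — Component impedances:
  R1: Z = R = 1970 Ω
  R2: Z = R = 28.3 Ω
  L: Z = jωL = j·8.796e+04·0.0124 = 0 + j1091 Ω
Step 3 — Parallel branch: R2 || L = 1/(1/R2 + 1/L) = 28.28 + j0.7338 Ω.
Step 4 — Series with R1: Z_total = R1 + (R2 || L) = 1998 + j0.7338 Ω = 1998∠0.0° Ω.
Step 5 — Source phasor: V = 10.4∠45.0° V = 7.354 + j7.354 V.
Step 6 — Ohm's law: I = V / Z_total = (7.354 + j7.354) / (1998 + j0.7338) = 0.003681 + j0.003679 A.
Step 7 — Convert to polar: |I| = 0.005204 A, ∠I = 45.0°.

I = 0.005204∠45.0° A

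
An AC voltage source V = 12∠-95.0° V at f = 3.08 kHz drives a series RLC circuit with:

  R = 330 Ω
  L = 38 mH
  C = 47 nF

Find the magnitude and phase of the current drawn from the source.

Step 1 — Angular frequency: ω = 2π·f = 2π·3080 = 1.935e+04 rad/s.
Step 2 — Component impedances:
  R: Z = R = 330 Ω
  L: Z = jωL = j·1.935e+04·0.038 = 0 + j735.4 Ω
  C: Z = 1/(jωC) = -j/(ω·C) = 0 - j1099 Ω
Step 3 — Series combination: Z_total = R + L + C = 330 - j364.1 Ω = 491.4∠-47.8° Ω.
Step 4 — Source phasor: V = 12∠-95.0° V = -1.046 - j11.95 V.
Step 5 — Ohm's law: I = V / Z_total = (-1.046 - j11.95) / (330 - j364.1) = 0.0166 - j0.01792 A.
Step 6 — Convert to polar: |I| = 0.02442 A, ∠I = -47.2°.

I = 0.02442∠-47.2° A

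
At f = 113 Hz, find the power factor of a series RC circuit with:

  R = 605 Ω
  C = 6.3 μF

Step 1 — Angular frequency: ω = 2π·f = 2π·113 = 710 rad/s.
Step 2 — Component impedances:
  R: Z = R = 605 Ω
  C: Z = 1/(jωC) = -j/(ω·C) = 0 - j223.6 Ω
Step 3 — Series combination: Z_total = R + C = 605 - j223.6 Ω = 645∠-20.3° Ω.
Step 4 — Power factor: PF = cos(φ) = Re(Z)/|Z| = 605/645 = 0.938.
Step 5 — Type: Im(Z) = -223.6 ⇒ leading (phase φ = -20.3°).

PF = 0.938 (leading, φ = -20.3°)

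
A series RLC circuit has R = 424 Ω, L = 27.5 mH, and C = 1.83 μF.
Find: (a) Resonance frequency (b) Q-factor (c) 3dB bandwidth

Step 1 — Resonance condition Im(Z)=0 gives ω₀ = 1/√(LC).
Step 2 — ω₀ = 1/√(0.0275·1.83e-06) = 4458 rad/s.
Step 3 — f₀ = ω₀/(2π) = 709.5 Hz.
Step 4 — Series Q: Q = ω₀L/R = 4458·0.0275/424 = 0.2891.
Step 5 — 3dB bandwidth: Δω = ω₀/Q = 1.542e+04 rad/s; BW = Δω/(2π) = 2454 Hz.

(a) f₀ = 709.5 Hz  (b) Q = 0.2891  (c) BW = 2454 Hz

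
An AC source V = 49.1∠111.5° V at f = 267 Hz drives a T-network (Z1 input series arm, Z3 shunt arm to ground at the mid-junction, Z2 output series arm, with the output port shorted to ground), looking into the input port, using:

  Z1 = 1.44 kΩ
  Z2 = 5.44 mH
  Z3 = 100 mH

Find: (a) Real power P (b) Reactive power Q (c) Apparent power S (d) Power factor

Step 1 — Angular frequency: ω = 2π·f = 2π·267 = 1678 rad/s.
Step 2 — Component impedances:
  Z1: Z = R = 1440 Ω
  Z2: Z = jωL = j·1678·0.00544 = 0 + j9.126 Ω
  Z3: Z = jωL = j·1678·0.1 = 0 + j167.8 Ω
Step 3 — With the output port shorted to ground, the output series arm Z2 runs from the junction to ground; the shunt arm Z3 also runs from the junction to ground. They appear in parallel: Z3 || Z2 = 0 + j8.655 Ω.
Step 4 — Series with input arm Z1: Z_in = Z1 + (Z3 || Z2) = 1440 + j8.655 Ω = 1440∠0.3° Ω.
Step 5 — Source phasor: V = 49.1∠111.5° V = -18 + j45.68 V.
Step 6 — Current: I = V / Z = -0.01231 + j0.0318 A = 0.0341∠111.2° A.
Step 7 — Complex power: S = V·I* = 1.674 + j0.01006 VA.
Step 8 — Real power: P = Re(S) = 1.674 W.
Step 9 — Reactive power: Q = Im(S) = 0.01006 VAR.
Step 10 — Apparent power: |S| = 1.674 VA.
Step 11 — Power factor: PF = P/|S| = 1 (lagging).

(a) P = 1.674 W  (b) Q = 0.01006 VAR  (c) S = 1.674 VA  (d) PF = 1 (lagging)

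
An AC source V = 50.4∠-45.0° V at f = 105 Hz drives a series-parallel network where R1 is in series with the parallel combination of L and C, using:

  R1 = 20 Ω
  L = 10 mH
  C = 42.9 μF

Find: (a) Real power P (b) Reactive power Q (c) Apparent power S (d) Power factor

Step 1 — Angular frequency: ω = 2π·f = 2π·105 = 659.7 rad/s.
Step 2 — Component impedances:
  R1: Z = R = 20 Ω
  L: Z = jωL = j·659.7·0.01 = 0 + j6.597 Ω
  C: Z = 1/(jωC) = -j/(ω·C) = 0 - j35.33 Ω
Step 3 — Parallel branch: L || C = 1/(1/L + 1/C) = 0 + j8.112 Ω.
Step 4 — Series with R1: Z_total = R1 + (L || C) = 20 + j8.112 Ω = 21.58∠22.1° Ω.
Step 5 — Source phasor: V = 50.4∠-45.0° V = 35.64 - j35.64 V.
Step 6 — Current: I = V / Z = 0.9095 - j2.151 A = 2.335∠-67.1° A.
Step 7 — Complex power: S = V·I* = 109.1 + j44.24 VA.
Step 8 — Real power: P = Re(S) = 109.1 W.
Step 9 — Reactive power: Q = Im(S) = 44.24 VAR.
Step 10 — Apparent power: |S| = 117.7 VA.
Step 11 — Power factor: PF = P/|S| = 0.9267 (lagging).

(a) P = 109.1 W  (b) Q = 44.24 VAR  (c) S = 117.7 VA  (d) PF = 0.9267 (lagging)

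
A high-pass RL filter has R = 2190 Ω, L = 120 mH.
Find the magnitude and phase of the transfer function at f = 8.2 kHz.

Step 1 — Angular frequency: ω = 2π·8200 = 5.152e+04 rad/s.
Step 2 — Transfer function: H(jω) = jωL/(R + jωL).
Step 3 — Numerator jωL = j·6183; denominator R + jωL = 2190 + j6183.
Step 4 — H = 0.8885 + j0.3147.
Step 5 — Magnitude: |H| = 0.9426 (-0.5 dB); phase: φ = 19.5°.

|H| = 0.9426 (-0.5 dB), φ = 19.5°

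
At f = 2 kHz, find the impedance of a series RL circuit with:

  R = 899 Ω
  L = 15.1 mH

Step 1 — Angular frequency: ω = 2π·f = 2π·2000 = 1.257e+04 rad/s.
Step 2 — Component impedances:
  R: Z = R = 899 Ω
  L: Z = jωL = j·1.257e+04·0.0151 = 0 + j189.8 Ω
Step 3 — Series combination: Z_total = R + L = 899 + j189.8 Ω = 918.8∠11.9° Ω.

Z = 899 + j189.8 Ω = 918.8∠11.9° Ω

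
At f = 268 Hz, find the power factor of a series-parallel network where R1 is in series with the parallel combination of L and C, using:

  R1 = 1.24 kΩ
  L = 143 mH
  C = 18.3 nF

Step 1 — Angular frequency: ω = 2π·f = 2π·268 = 1684 rad/s.
Step 2 — Component impedances:
  R1: Z = R = 1240 Ω
  L: Z = jωL = j·1684·0.143 = 0 + j240.8 Ω
  C: Z = 1/(jωC) = -j/(ω·C) = 0 - j3.245e+04 Ω
Step 3 — Parallel branch: L || C = 1/(1/L + 1/C) = 0 + j242.6 Ω.
Step 4 — Series with R1: Z_total = R1 + (L || C) = 1240 + j242.6 Ω = 1264∠11.1° Ω.
Step 5 — Power factor: PF = cos(φ) = Re(Z)/|Z| = 1240/1263.5 = 0.9814.
Step 6 — Type: Im(Z) = 242.6 ⇒ lagging (phase φ = 11.1°).

PF = 0.9814 (lagging, φ = 11.1°)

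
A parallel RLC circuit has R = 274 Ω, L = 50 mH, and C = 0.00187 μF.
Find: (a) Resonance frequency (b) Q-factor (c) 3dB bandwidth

Step 1 — Resonance: ω₀ = 1/√(LC) = 1/√(0.05·1.87e-09) = 1.034e+05 rad/s.
Step 2 — f₀ = ω₀/(2π) = 1.646e+04 Hz.
Step 3 — Parallel Q: Q = R/(ω₀L) = 274/(1.034e+05·0.05) = 0.05299.
Step 4 — Bandwidth: Δω = ω₀/Q = 1.952e+06 rad/s; BW = Δω/(2π) = 3.106e+05 Hz.

(a) f₀ = 1.646e+04 Hz  (b) Q = 0.05299  (c) BW = 3.106e+05 Hz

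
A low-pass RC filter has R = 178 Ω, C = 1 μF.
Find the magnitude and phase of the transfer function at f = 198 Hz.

Step 1 — Angular frequency: ω = 2π·198 = 1244 rad/s.
Step 2 — Transfer function: H(jω) = 1/(1 + jωRC).
Step 3 — Denominator: 1 + jωRC = 1 + j·1244·178·1e-06 = 1 + j0.2214.
Step 4 — H = 0.9533 - j0.2111.
Step 5 — Magnitude: |H| = 0.9763 (-0.2 dB); phase: φ = -12.5°.

|H| = 0.9763 (-0.2 dB), φ = -12.5°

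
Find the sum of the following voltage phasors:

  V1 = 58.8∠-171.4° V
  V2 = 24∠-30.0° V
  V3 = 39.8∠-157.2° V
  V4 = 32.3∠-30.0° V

Step 1 — Convert each phasor to rectangular form:
  V1 = 58.8·(cos(-171.4°) + j·sin(-171.4°)) = -58.14 - j8.793 V
  V2 = 24·(cos(-30.0°) + j·sin(-30.0°)) = 20.78 - j12 V
  V3 = 39.8·(cos(-157.2°) + j·sin(-157.2°)) = -36.69 - j15.42 V
  V4 = 32.3·(cos(-30.0°) + j·sin(-30.0°)) = 27.97 - j16.15 V
Step 2 — Sum components: V_total = -46.07 - j52.37 V.
Step 3 — Convert to polar: |V_total| = 69.75 V, ∠V_total = -131.3°.

V_total = 69.75∠-131.3° V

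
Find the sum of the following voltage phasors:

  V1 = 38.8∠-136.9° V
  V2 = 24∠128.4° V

Step 1 — Convert each phasor to rectangular form:
  V1 = 38.8·(cos(-136.9°) + j·sin(-136.9°)) = -28.33 - j26.51 V
  V2 = 24·(cos(128.4°) + j·sin(128.4°)) = -14.91 + j18.81 V
Step 2 — Sum components: V_total = -43.24 - j7.702 V.
Step 3 — Convert to polar: |V_total| = 43.92 V, ∠V_total = -169.9°.

V_total = 43.92∠-169.9° V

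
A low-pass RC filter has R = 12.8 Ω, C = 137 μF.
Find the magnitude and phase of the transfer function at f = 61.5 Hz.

Step 1 — Angular frequency: ω = 2π·61.5 = 386.4 rad/s.
Step 2 — Transfer function: H(jω) = 1/(1 + jωRC).
Step 3 — Denominator: 1 + jωRC = 1 + j·386.4·12.8·0.000137 = 1 + j0.6776.
Step 4 — H = 0.6853 - j0.4644.
Step 5 — Magnitude: |H| = 0.8278 (-1.6 dB); phase: φ = -34.1°.

|H| = 0.8278 (-1.6 dB), φ = -34.1°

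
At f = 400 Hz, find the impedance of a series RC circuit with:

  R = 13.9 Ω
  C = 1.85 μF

Step 1 — Angular frequency: ω = 2π·f = 2π·400 = 2513 rad/s.
Step 2 — Component impedances:
  R: Z = R = 13.9 Ω
  C: Z = 1/(jωC) = -j/(ω·C) = 0 - j215.1 Ω
Step 3 — Series combination: Z_total = R + C = 13.9 - j215.1 Ω = 215.5∠-86.3° Ω.

Z = 13.9 - j215.1 Ω = 215.5∠-86.3° Ω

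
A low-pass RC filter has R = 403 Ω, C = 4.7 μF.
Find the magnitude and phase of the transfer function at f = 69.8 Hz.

Step 1 — Angular frequency: ω = 2π·69.8 = 438.6 rad/s.
Step 2 — Transfer function: H(jω) = 1/(1 + jωRC).
Step 3 — Denominator: 1 + jωRC = 1 + j·438.6·403·4.7e-06 = 1 + j0.8307.
Step 4 — H = 0.5917 - j0.4915.
Step 5 — Magnitude: |H| = 0.7692 (-2.3 dB); phase: φ = -39.7°.

|H| = 0.7692 (-2.3 dB), φ = -39.7°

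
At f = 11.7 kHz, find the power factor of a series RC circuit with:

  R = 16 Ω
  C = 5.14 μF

Step 1 — Angular frequency: ω = 2π·f = 2π·1.17e+04 = 7.351e+04 rad/s.
Step 2 — Component impedances:
  R: Z = R = 16 Ω
  C: Z = 1/(jωC) = -j/(ω·C) = 0 - j2.646 Ω
Step 3 — Series combination: Z_total = R + C = 16 - j2.646 Ω = 16.22∠-9.4° Ω.
Step 4 — Power factor: PF = cos(φ) = Re(Z)/|Z| = 16/16.217 = 0.9866.
Step 5 — Type: Im(Z) = -2.646 ⇒ leading (phase φ = -9.4°).

PF = 0.9866 (leading, φ = -9.4°)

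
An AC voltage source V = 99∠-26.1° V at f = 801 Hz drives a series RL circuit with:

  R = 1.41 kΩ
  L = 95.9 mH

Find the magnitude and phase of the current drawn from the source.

Step 1 — Angular frequency: ω = 2π·f = 2π·801 = 5033 rad/s.
Step 2 — Component impedances:
  R: Z = R = 1410 Ω
  L: Z = jωL = j·5033·0.0959 = 0 + j482.6 Ω
Step 3 — Series combination: Z_total = R + L = 1410 + j482.6 Ω = 1490∠18.9° Ω.
Step 4 — Source phasor: V = 99∠-26.1° V = 88.9 - j43.55 V.
Step 5 — Ohm's law: I = V / Z_total = (88.9 - j43.55) / (1410 + j482.6) = 0.04698 - j0.04697 A.
Step 6 — Convert to polar: |I| = 0.06643 A, ∠I = -45.0°.

I = 0.06643∠-45.0° A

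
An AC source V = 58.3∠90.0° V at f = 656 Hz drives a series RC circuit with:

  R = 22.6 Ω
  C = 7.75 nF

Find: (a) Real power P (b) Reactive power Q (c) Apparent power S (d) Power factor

Step 1 — Angular frequency: ω = 2π·f = 2π·656 = 4122 rad/s.
Step 2 — Component impedances:
  R: Z = R = 22.6 Ω
  C: Z = 1/(jωC) = -j/(ω·C) = 0 - j3.131e+04 Ω
Step 3 — Series combination: Z_total = R + C = 22.6 - j3.131e+04 Ω = 3.131e+04∠-90.0° Ω.
Step 4 — Source phasor: V = 58.3∠90.0° V = 0 + j58.3 V.
Step 5 — Current: I = V / Z = -0.001862 + j1.344e-06 A = 0.001862∠180.0° A.
Step 6 — Complex power: S = V·I* = 7.838e-05 - j0.1086 VA.
Step 7 — Real power: P = Re(S) = 7.838e-05 W.
Step 8 — Reactive power: Q = Im(S) = -0.1086 VAR.
Step 9 — Apparent power: |S| = 0.1086 VA.
Step 10 — Power factor: PF = P/|S| = 0.0007219 (leading).

(a) P = 7.838e-05 W  (b) Q = -0.1086 VAR  (c) S = 0.1086 VA  (d) PF = 0.0007219 (leading)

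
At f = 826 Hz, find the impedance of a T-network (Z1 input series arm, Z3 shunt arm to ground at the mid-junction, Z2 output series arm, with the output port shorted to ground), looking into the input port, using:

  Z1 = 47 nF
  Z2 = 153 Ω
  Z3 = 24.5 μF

Step 1 — Angular frequency: ω = 2π·f = 2π·826 = 5190 rad/s.
Step 2 — Component impedances:
  Z1: Z = 1/(jωC) = -j/(ω·C) = 0 - j4100 Ω
  Z2: Z = R = 153 Ω
  Z3: Z = 1/(jωC) = -j/(ω·C) = 0 - j7.865 Ω
Step 3 — With the output port shorted to ground, the output series arm Z2 runs from the junction to ground; the shunt arm Z3 also runs from the junction to ground. They appear in parallel: Z3 || Z2 = 0.4032 - j7.844 Ω.
Step 4 — Series with input arm Z1: Z_in = Z1 + (Z3 || Z2) = 0.4032 - j4107 Ω = 4107∠-90.0° Ω.

Z = 0.4032 - j4107 Ω = 4107∠-90.0° Ω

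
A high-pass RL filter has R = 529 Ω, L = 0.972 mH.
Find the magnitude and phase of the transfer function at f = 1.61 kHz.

Step 1 — Angular frequency: ω = 2π·1610 = 1.012e+04 rad/s.
Step 2 — Transfer function: H(jω) = jωL/(R + jωL).
Step 3 — Numerator jωL = j·9.833; denominator R + jωL = 529 + j9.833.
Step 4 — H = 0.0003454 + j0.01858.
Step 5 — Magnitude: |H| = 0.01858 (-34.6 dB); phase: φ = 88.9°.

|H| = 0.01858 (-34.6 dB), φ = 88.9°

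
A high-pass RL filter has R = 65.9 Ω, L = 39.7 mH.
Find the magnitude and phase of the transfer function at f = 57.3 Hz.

Step 1 — Angular frequency: ω = 2π·57.3 = 360 rad/s.
Step 2 — Transfer function: H(jω) = jωL/(R + jωL).
Step 3 — Numerator jωL = j·14.29; denominator R + jωL = 65.9 + j14.29.
Step 4 — H = 0.04493 + j0.2071.
Step 5 — Magnitude: |H| = 0.212 (-13.5 dB); phase: φ = 77.8°.

|H| = 0.212 (-13.5 dB), φ = 77.8°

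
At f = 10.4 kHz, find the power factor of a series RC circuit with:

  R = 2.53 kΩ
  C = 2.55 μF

Step 1 — Angular frequency: ω = 2π·f = 2π·1.04e+04 = 6.535e+04 rad/s.
Step 2 — Component impedances:
  R: Z = R = 2530 Ω
  C: Z = 1/(jωC) = -j/(ω·C) = 0 - j6.001 Ω
Step 3 — Series combination: Z_total = R + C = 2530 - j6.001 Ω = 2530∠-0.1° Ω.
Step 4 — Power factor: PF = cos(φ) = Re(Z)/|Z| = 2530/2530 = 1.
Step 5 — Type: Im(Z) = -6.001 ⇒ leading (phase φ = -0.1°).

PF = 1 (leading, φ = -0.1°)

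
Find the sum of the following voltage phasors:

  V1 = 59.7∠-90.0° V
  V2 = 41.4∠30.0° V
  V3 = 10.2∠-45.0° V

Step 1 — Convert each phasor to rectangular form:
  V1 = 59.7·(cos(-90.0°) + j·sin(-90.0°)) = 0 - j59.7 V
  V2 = 41.4·(cos(30.0°) + j·sin(30.0°)) = 35.85 + j20.7 V
  V3 = 10.2·(cos(-45.0°) + j·sin(-45.0°)) = 7.212 - j7.212 V
Step 2 — Sum components: V_total = 43.07 - j46.21 V.
Step 3 — Convert to polar: |V_total| = 63.17 V, ∠V_total = -47.0°.

V_total = 63.17∠-47.0° V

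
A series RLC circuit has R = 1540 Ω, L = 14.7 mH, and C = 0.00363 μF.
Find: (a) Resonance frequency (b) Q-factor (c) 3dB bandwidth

Step 1 — Resonance: ω₀ = 1/√(LC) = 1/√(0.0147·3.63e-09) = 1.369e+05 rad/s.
Step 2 — f₀ = ω₀/(2π) = 2.179e+04 Hz.
Step 3 — Series Q: Q = ω₀L/R = 1.369e+05·0.0147/1540 = 1.307.
Step 4 — Bandwidth: Δω = ω₀/Q = 1.048e+05 rad/s; BW = Δω/(2π) = 1.667e+04 Hz.

(a) f₀ = 2.179e+04 Hz  (b) Q = 1.307  (c) BW = 1.667e+04 Hz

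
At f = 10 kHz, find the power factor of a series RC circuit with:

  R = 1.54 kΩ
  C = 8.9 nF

Step 1 — Angular frequency: ω = 2π·f = 2π·1e+04 = 6.283e+04 rad/s.
Step 2 — Component impedances:
  R: Z = R = 1540 Ω
  C: Z = 1/(jωC) = -j/(ω·C) = 0 - j1788 Ω
Step 3 — Series combination: Z_total = R + C = 1540 - j1788 Ω = 2360∠-49.3° Ω.
Step 4 — Power factor: PF = cos(φ) = Re(Z)/|Z| = 1540/2359.97 = 0.6526.
Step 5 — Type: Im(Z) = -1788 ⇒ leading (phase φ = -49.3°).

PF = 0.6526 (leading, φ = -49.3°)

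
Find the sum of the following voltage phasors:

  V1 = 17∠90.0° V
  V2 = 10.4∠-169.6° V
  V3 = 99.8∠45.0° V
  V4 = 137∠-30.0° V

Step 1 — Convert each phasor to rectangular form:
  V1 = 17·(cos(90.0°) + j·sin(90.0°)) = 0 + j17 V
  V2 = 10.4·(cos(-169.6°) + j·sin(-169.6°)) = -10.23 - j1.877 V
  V3 = 99.8·(cos(45.0°) + j·sin(45.0°)) = 70.57 + j70.57 V
  V4 = 137·(cos(-30.0°) + j·sin(-30.0°)) = 118.6 - j68.5 V
Step 2 — Sum components: V_total = 179 + j17.19 V.
Step 3 — Convert to polar: |V_total| = 179.8 V, ∠V_total = 5.5°.

V_total = 179.8∠5.5° V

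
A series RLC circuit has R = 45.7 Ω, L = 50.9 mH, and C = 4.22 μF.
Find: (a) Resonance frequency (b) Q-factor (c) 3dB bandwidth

Step 1 — Resonance condition Im(Z)=0 gives ω₀ = 1/√(LC).
Step 2 — ω₀ = 1/√(0.0509·4.22e-06) = 2158 rad/s.
Step 3 — f₀ = ω₀/(2π) = 343.4 Hz.
Step 4 — Series Q: Q = ω₀L/R = 2158·0.0509/45.7 = 2.403.
Step 5 — 3dB bandwidth: Δω = ω₀/Q = 897.8 rad/s; BW = Δω/(2π) = 142.9 Hz.

(a) f₀ = 343.4 Hz  (b) Q = 2.403  (c) BW = 142.9 Hz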